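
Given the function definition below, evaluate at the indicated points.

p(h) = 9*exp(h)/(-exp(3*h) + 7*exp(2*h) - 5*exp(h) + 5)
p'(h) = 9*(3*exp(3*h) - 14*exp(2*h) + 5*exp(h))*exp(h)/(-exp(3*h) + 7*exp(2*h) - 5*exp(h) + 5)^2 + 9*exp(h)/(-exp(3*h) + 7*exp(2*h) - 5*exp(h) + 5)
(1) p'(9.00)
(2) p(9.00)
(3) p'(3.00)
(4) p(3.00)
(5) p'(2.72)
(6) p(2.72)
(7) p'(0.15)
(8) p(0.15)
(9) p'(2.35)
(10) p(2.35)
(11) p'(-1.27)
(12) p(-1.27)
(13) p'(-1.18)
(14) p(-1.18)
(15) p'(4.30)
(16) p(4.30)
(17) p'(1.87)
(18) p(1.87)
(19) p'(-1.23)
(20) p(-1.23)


(1) = 0.00
(2) = -0.00
(3) = 0.08
(4) = -0.03
(5) = 0.19
(6) = -0.07
(7) = -0.27
(8) = 1.48
(9) = 0.78
(10) = -0.22
(11) = 0.67
(12) = 0.61
(13) = 0.72
(14) = 0.68
(15) = 0.00
(16) = -0.00
(17) = 430.49
(18) = -9.90
(19) = 0.69
(20) = 0.64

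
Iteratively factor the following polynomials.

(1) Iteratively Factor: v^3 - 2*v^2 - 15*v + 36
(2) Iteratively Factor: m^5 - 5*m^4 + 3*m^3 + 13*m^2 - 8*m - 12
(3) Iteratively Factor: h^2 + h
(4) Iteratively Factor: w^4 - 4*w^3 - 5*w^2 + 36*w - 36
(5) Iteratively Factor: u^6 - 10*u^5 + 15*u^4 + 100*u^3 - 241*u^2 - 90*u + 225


(1) = (v - 3)*(v^2 + v - 12) = (v - 3)*(v + 4)*(v - 3)
(2) = (m - 3)*(m^4 - 2*m^3 - 3*m^2 + 4*m + 4) = (m - 3)*(m + 1)*(m^3 - 3*m^2 + 4) = (m - 3)*(m - 2)*(m + 1)*(m^2 - m - 2) = (m - 3)*(m - 2)^2*(m + 1)*(m + 1)
(3) = (h + 1)*(h)
(4) = (w + 3)*(w^3 - 7*w^2 + 16*w - 12) = (w - 2)*(w + 3)*(w^2 - 5*w + 6) = (w - 2)^2*(w + 3)*(w - 3)
(5) = (u - 5)*(u^5 - 5*u^4 - 10*u^3 + 50*u^2 + 9*u - 45) = (u - 5)*(u - 3)*(u^4 - 2*u^3 - 16*u^2 + 2*u + 15) = (u - 5)*(u - 3)*(u - 1)*(u^3 - u^2 - 17*u - 15) = (u - 5)*(u - 3)*(u - 1)*(u + 3)*(u^2 - 4*u - 5) = (u - 5)^2*(u - 3)*(u - 1)*(u + 3)*(u + 1)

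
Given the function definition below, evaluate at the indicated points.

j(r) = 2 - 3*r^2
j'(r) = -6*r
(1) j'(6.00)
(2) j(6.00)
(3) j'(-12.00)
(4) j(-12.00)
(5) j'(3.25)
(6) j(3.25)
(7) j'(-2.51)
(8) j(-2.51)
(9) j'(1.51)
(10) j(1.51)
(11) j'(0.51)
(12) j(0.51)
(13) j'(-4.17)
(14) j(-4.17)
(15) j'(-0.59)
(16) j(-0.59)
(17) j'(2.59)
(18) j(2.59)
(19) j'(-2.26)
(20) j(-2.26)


(1) = -36.00
(2) = -106.00
(3) = 72.00
(4) = -430.00
(5) = -19.50
(6) = -29.69
(7) = 15.06
(8) = -16.90
(9) = -9.06
(10) = -4.84
(11) = -3.06
(12) = 1.22
(13) = 25.02
(14) = -50.17
(15) = 3.54
(16) = 0.96
(17) = -15.54
(18) = -18.12
(19) = 13.56
(20) = -13.32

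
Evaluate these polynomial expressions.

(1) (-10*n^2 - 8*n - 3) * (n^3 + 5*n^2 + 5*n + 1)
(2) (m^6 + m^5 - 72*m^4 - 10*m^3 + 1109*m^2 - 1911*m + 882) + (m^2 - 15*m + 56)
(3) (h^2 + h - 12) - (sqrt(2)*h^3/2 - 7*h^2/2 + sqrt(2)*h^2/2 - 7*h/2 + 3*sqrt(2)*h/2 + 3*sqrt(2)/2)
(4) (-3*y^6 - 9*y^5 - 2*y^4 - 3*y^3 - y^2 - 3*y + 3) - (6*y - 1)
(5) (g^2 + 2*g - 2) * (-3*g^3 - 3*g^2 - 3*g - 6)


(1) = -10*n^5 - 58*n^4 - 93*n^3 - 65*n^2 - 23*n - 3
(2) = m^6 + m^5 - 72*m^4 - 10*m^3 + 1110*m^2 - 1926*m + 938
(3) = -sqrt(2)*h^3/2 - sqrt(2)*h^2/2 + 9*h^2/2 - 3*sqrt(2)*h/2 + 9*h/2 - 12 - 3*sqrt(2)/2
(4) = -3*y^6 - 9*y^5 - 2*y^4 - 3*y^3 - y^2 - 9*y + 4
(5) = -3*g^5 - 9*g^4 - 3*g^3 - 6*g^2 - 6*g + 12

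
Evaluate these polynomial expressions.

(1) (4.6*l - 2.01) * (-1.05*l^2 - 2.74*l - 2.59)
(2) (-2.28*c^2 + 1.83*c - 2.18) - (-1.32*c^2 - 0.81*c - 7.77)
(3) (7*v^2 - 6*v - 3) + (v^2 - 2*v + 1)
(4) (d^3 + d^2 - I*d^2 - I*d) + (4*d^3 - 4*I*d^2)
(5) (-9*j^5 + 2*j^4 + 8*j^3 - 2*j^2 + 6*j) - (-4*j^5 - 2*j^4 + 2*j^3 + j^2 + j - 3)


(1) = -4.83*l^3 - 10.4935*l^2 - 6.4066*l + 5.2059
(2) = -0.96*c^2 + 2.64*c + 5.59
(3) = 8*v^2 - 8*v - 2
(4) = 5*d^3 + d^2 - 5*I*d^2 - I*d
(5) = -5*j^5 + 4*j^4 + 6*j^3 - 3*j^2 + 5*j + 3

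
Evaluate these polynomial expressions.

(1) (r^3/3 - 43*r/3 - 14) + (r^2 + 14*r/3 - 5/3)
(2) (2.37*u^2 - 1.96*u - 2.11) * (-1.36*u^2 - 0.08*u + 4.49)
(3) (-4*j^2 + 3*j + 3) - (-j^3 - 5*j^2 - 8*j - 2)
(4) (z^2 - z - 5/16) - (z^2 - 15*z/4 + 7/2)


(1) = r^3/3 + r^2 - 29*r/3 - 47/3
(2) = -3.2232*u^4 + 2.476*u^3 + 13.6677*u^2 - 8.6316*u - 9.4739
(3) = j^3 + j^2 + 11*j + 5
(4) = 11*z/4 - 61/16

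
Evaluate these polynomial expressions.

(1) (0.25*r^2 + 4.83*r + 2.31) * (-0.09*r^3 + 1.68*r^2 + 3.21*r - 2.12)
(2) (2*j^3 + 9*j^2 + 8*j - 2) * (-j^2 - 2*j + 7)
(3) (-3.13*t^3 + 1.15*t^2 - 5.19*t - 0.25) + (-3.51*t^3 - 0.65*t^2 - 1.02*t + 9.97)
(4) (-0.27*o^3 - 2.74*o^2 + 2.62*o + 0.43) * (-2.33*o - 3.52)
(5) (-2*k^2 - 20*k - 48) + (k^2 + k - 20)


(1) = -0.0225*r^5 - 0.0147*r^4 + 8.709*r^3 + 18.8551*r^2 - 2.8245*r - 4.8972
(2) = -2*j^5 - 13*j^4 - 12*j^3 + 49*j^2 + 60*j - 14
(3) = -6.64*t^3 + 0.5*t^2 - 6.21*t + 9.72
(4) = 0.6291*o^4 + 7.3346*o^3 + 3.5402*o^2 - 10.2243*o - 1.5136
(5) = -k^2 - 19*k - 68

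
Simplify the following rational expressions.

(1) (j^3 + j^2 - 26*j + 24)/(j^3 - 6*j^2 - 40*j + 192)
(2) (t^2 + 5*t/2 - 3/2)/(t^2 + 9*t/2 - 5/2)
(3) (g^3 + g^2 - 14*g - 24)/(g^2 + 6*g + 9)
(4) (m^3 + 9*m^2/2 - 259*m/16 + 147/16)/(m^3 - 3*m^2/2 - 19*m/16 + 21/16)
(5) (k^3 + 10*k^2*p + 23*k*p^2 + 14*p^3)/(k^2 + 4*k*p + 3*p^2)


(1) = (j - 1)/(j - 8)
(2) = (t + 3)/(t + 5)
(3) = (g^2 - 2*g - 8)/(g + 3)
(4) = (m + 7)/(m + 1)
(5) = (k^2 + 9*k*p + 14*p^2)/(k + 3*p)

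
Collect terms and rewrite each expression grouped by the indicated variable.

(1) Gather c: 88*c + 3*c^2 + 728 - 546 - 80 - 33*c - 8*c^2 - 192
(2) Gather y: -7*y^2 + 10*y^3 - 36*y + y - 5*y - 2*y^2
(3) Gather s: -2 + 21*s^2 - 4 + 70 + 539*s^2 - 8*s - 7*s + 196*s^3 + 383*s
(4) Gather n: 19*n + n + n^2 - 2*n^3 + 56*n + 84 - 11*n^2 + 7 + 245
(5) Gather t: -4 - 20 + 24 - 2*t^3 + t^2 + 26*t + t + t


(1) = -5*c^2 + 55*c - 90
(2) = 10*y^3 - 9*y^2 - 40*y
(3) = 196*s^3 + 560*s^2 + 368*s + 64
(4) = -2*n^3 - 10*n^2 + 76*n + 336
(5) = -2*t^3 + t^2 + 28*t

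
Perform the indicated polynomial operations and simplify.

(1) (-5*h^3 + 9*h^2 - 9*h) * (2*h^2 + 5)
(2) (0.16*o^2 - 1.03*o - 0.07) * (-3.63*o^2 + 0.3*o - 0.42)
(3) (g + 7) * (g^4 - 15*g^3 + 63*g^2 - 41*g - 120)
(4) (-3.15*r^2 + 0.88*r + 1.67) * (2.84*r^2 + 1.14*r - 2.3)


(1) = -10*h^5 + 18*h^4 - 43*h^3 + 45*h^2 - 45*h
(2) = -0.5808*o^4 + 3.7869*o^3 - 0.1221*o^2 + 0.4116*o + 0.0294
(3) = g^5 - 8*g^4 - 42*g^3 + 400*g^2 - 407*g - 840
(4) = -8.946*r^4 - 1.0918*r^3 + 12.991*r^2 - 0.1202*r - 3.841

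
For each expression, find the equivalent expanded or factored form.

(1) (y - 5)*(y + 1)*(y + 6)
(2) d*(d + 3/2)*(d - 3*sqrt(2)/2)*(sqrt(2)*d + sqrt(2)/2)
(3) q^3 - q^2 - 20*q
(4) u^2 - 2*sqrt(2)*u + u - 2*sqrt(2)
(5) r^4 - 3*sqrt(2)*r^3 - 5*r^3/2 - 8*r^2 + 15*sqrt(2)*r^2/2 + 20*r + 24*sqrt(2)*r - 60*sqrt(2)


(1) = y^3 + 2*y^2 - 29*y - 30
(2) = sqrt(2)*d^4 - 3*d^3 + 2*sqrt(2)*d^3 - 6*d^2 + 3*sqrt(2)*d^2/4 - 9*d/4
(3) = q*(q - 5)*(q + 4)
(4) = (u + 1)*(u - 2*sqrt(2))
(5) = (r - 5/2)*(r - 3*sqrt(2))*(r - 2*sqrt(2))*(r + 2*sqrt(2))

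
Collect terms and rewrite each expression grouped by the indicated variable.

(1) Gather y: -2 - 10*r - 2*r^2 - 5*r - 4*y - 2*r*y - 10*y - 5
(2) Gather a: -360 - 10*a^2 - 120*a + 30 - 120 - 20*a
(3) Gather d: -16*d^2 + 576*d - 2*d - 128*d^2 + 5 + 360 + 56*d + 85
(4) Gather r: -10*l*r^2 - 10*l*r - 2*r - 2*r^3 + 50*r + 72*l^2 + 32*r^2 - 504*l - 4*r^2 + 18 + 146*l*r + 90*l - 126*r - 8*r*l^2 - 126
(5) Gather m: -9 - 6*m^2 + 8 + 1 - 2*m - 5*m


(1) = -2*r^2 - 15*r + y*(-2*r - 14) - 7
(2) = -10*a^2 - 140*a - 450
(3) = -144*d^2 + 630*d + 450
(4) = 72*l^2 - 414*l - 2*r^3 + r^2*(28 - 10*l) + r*(-8*l^2 + 136*l - 78) - 108
(5) = -6*m^2 - 7*m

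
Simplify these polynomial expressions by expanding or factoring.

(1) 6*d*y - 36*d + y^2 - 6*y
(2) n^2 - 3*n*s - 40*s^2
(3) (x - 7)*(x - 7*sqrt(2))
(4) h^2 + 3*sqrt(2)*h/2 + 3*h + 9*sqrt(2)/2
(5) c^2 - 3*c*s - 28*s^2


(1) = (6*d + y)*(y - 6)
(2) = (n - 8*s)*(n + 5*s)
(3) = x^2 - 7*sqrt(2)*x - 7*x + 49*sqrt(2)
(4) = (h + 3)*(h + 3*sqrt(2)/2)
(5) = (c - 7*s)*(c + 4*s)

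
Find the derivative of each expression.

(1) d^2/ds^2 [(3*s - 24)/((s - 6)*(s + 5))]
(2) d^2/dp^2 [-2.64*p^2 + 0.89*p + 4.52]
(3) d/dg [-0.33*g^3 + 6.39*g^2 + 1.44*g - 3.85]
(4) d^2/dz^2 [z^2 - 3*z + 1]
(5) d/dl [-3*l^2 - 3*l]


(1) = 6*(s^3 - 24*s^2 + 114*s - 278)/(s^6 - 3*s^5 - 87*s^4 + 179*s^3 + 2610*s^2 - 2700*s - 27000)
(2) = -5.28000000000000
(3) = -0.99*g^2 + 12.78*g + 1.44
(4) = 2
(5) = -6*l - 3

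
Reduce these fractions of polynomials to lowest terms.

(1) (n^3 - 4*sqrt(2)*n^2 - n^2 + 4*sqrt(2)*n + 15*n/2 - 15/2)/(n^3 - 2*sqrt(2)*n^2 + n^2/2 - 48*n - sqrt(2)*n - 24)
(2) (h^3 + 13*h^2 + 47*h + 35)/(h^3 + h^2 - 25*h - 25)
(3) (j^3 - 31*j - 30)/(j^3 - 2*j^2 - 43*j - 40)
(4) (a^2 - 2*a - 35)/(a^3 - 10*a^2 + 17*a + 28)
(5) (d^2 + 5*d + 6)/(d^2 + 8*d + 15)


(1) = (4*n^3 + n^2*(-16*sqrt(2) - 4) + n*(16*sqrt(2) + 30) - 30)/(4*n^3 + n^2*(2 - 8*sqrt(2)) + n*(-192 - 4*sqrt(2)) - 96)
(2) = (h + 7)/(h - 5)
(3) = (j - 6)/(j - 8)
(4) = (a + 5)/(a^2 - 3*a - 4)
(5) = (d + 2)/(d + 5)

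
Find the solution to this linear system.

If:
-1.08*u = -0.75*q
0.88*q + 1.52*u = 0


Then:
q = 0.00
u = 0.00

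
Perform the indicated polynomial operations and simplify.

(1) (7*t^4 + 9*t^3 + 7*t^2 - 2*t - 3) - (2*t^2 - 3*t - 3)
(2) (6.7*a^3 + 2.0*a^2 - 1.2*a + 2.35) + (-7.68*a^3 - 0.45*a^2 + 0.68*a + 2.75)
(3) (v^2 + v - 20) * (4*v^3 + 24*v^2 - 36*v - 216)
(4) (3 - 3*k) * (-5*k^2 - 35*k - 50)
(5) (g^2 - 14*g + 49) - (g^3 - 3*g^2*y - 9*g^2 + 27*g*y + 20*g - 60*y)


(1) = 7*t^4 + 9*t^3 + 5*t^2 + t
(2) = -0.98*a^3 + 1.55*a^2 - 0.52*a + 5.1
(3) = 4*v^5 + 28*v^4 - 92*v^3 - 732*v^2 + 504*v + 4320
(4) = 15*k^3 + 90*k^2 + 45*k - 150
(5) = -g^3 + 3*g^2*y + 10*g^2 - 27*g*y - 34*g + 60*y + 49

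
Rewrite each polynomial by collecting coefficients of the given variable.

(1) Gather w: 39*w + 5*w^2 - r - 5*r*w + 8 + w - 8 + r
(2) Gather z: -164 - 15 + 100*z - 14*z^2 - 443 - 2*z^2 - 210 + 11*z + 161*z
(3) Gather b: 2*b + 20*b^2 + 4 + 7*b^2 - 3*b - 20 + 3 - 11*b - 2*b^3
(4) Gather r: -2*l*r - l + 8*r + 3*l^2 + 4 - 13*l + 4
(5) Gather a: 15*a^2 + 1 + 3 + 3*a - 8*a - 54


(1) = 5*w^2 + w*(40 - 5*r)
(2) = -16*z^2 + 272*z - 832
(3) = -2*b^3 + 27*b^2 - 12*b - 13
(4) = 3*l^2 - 14*l + r*(8 - 2*l) + 8
(5) = 15*a^2 - 5*a - 50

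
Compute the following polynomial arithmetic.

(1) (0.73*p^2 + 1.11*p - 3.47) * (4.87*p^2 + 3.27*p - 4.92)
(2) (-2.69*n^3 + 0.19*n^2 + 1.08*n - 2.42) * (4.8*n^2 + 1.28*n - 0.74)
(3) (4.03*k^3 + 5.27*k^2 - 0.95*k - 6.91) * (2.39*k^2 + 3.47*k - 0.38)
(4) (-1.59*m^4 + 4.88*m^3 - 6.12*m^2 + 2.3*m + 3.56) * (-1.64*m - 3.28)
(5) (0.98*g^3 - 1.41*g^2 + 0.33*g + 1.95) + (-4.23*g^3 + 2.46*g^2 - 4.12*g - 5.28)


(1) = 3.5551*p^4 + 7.7928*p^3 - 16.8608*p^2 - 16.8081*p + 17.0724
(2) = -12.912*n^5 - 2.5312*n^4 + 7.4178*n^3 - 10.3742*n^2 - 3.8968*n + 1.7908
(3) = 9.6317*k^5 + 26.5794*k^4 + 14.485*k^3 - 21.814*k^2 - 23.6167*k + 2.6258
(4) = 2.6076*m^5 - 2.788*m^4 - 5.9696*m^3 + 16.3016*m^2 - 13.3824*m - 11.6768
(5) = -3.25*g^3 + 1.05*g^2 - 3.79*g - 3.33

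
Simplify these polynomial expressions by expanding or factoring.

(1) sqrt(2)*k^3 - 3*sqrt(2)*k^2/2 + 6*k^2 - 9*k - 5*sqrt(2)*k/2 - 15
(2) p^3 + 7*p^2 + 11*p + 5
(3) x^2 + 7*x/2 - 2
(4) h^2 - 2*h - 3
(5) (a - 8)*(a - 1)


(1) = (k - 5/2)*(k + 3*sqrt(2))*(sqrt(2)*k + sqrt(2))
(2) = (p + 1)^2*(p + 5)
(3) = (x - 1/2)*(x + 4)
(4) = (h - 3)*(h + 1)
(5) = a^2 - 9*a + 8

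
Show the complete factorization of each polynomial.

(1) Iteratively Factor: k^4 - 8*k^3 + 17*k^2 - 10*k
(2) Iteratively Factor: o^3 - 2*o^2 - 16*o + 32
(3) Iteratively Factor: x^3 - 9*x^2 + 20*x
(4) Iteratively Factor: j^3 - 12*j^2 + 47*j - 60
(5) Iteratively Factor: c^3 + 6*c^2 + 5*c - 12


(1) = (k)*(k^3 - 8*k^2 + 17*k - 10) = k*(k - 5)*(k^2 - 3*k + 2) = k*(k - 5)*(k - 1)*(k - 2)
(2) = (o + 4)*(o^2 - 6*o + 8) = (o - 4)*(o + 4)*(o - 2)
(3) = (x)*(x^2 - 9*x + 20) = x*(x - 5)*(x - 4)
(4) = (j - 3)*(j^2 - 9*j + 20) = (j - 5)*(j - 3)*(j - 4)
(5) = (c + 3)*(c^2 + 3*c - 4) = (c + 3)*(c + 4)*(c - 1)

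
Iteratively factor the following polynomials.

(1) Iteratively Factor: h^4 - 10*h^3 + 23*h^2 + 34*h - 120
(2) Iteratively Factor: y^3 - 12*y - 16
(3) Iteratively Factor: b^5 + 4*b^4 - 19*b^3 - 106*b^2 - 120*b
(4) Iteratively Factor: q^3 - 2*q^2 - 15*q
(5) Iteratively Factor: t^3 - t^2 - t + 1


(1) = (h - 3)*(h^3 - 7*h^2 + 2*h + 40) = (h - 5)*(h - 3)*(h^2 - 2*h - 8) = (h - 5)*(h - 3)*(h + 2)*(h - 4)
(2) = (y + 2)*(y^2 - 2*y - 8) = (y + 2)^2*(y - 4)
(3) = (b)*(b^4 + 4*b^3 - 19*b^2 - 106*b - 120) = b*(b + 4)*(b^3 - 19*b - 30) = b*(b - 5)*(b + 4)*(b^2 + 5*b + 6) = b*(b - 5)*(b + 3)*(b + 4)*(b + 2)
(4) = (q)*(q^2 - 2*q - 15) = q*(q - 5)*(q + 3)
(5) = (t + 1)*(t^2 - 2*t + 1) = (t - 1)*(t + 1)*(t - 1)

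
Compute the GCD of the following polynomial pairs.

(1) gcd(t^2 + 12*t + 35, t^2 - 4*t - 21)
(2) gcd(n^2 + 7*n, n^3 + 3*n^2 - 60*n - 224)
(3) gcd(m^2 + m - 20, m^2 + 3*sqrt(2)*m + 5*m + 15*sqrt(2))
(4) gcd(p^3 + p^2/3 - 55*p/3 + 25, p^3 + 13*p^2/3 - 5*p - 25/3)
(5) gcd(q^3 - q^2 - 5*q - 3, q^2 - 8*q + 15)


(1) = gcd((t + 5)*(t + 7), (t - 7)*(t + 3)) = 1
(2) = gcd(n*(n + 7), (n - 8)*(n + 4)*(n + 7)) = n + 7
(3) = m + 5
(4) = p^2 + 10*p/3 - 25/3
(5) = q - 3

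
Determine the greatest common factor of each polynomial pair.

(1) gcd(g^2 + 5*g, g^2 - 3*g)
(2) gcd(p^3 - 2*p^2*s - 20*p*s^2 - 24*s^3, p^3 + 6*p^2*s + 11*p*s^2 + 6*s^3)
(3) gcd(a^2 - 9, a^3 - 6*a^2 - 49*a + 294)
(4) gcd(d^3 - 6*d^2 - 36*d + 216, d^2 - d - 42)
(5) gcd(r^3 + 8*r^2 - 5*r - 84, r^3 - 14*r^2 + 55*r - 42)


(1) = gcd(g*(g + 5), g*(g - 3)) = g
(2) = p + 2*s
(3) = 1
(4) = gcd((d - 6)^2*(d + 6), (d - 7)*(d + 6)) = d + 6
(5) = gcd((r - 3)*(r + 4)*(r + 7), (r - 7)*(r - 6)*(r - 1)) = 1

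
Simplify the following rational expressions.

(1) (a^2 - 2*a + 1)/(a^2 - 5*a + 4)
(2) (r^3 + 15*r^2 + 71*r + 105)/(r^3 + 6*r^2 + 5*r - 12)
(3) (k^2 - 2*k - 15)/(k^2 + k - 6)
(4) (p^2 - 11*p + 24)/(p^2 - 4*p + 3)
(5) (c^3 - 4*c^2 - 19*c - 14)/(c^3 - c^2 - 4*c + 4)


(1) = (a - 1)/(a - 4)
(2) = (r^2 + 12*r + 35)/(r^2 + 3*r - 4)
(3) = (k - 5)/(k - 2)
(4) = (p - 8)/(p - 1)
(5) = (c^2 - 6*c - 7)/(c^2 - 3*c + 2)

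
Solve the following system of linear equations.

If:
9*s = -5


Then:
s = -5/9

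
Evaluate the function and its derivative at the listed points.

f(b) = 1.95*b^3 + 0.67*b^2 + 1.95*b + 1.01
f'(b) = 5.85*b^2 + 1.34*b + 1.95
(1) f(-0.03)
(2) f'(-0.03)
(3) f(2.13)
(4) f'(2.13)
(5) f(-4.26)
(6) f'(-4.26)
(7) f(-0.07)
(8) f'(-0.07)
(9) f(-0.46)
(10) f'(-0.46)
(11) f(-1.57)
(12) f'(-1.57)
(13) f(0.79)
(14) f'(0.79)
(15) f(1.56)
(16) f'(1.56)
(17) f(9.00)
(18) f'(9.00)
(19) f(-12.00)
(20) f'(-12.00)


(1) = 0.95
(2) = 1.92
(3) = 27.05
(4) = 31.35
(5) = -145.89
(6) = 102.41
(7) = 0.88
(8) = 1.88
(9) = 0.06
(10) = 2.57
(11) = -7.95
(12) = 14.27
(13) = 3.93
(14) = 6.66
(15) = 13.09
(16) = 18.28
(17) = 1494.38
(18) = 487.86
(19) = -3295.51
(20) = 828.27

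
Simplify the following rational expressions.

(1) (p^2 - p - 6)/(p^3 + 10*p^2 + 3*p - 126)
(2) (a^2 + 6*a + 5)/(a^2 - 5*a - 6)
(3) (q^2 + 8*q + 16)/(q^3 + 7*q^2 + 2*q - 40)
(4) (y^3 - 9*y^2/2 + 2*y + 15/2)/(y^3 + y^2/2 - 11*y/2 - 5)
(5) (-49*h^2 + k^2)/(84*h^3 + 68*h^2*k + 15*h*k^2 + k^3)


(1) = (p + 2)/(p^2 + 13*p + 42)
(2) = (a + 5)/(a - 6)
(3) = (q + 4)/(q^2 + 3*q - 10)
(4) = (y - 3)/(y + 2)
(5) = (-7*h + k)/(12*h^2 + 8*h*k + k^2)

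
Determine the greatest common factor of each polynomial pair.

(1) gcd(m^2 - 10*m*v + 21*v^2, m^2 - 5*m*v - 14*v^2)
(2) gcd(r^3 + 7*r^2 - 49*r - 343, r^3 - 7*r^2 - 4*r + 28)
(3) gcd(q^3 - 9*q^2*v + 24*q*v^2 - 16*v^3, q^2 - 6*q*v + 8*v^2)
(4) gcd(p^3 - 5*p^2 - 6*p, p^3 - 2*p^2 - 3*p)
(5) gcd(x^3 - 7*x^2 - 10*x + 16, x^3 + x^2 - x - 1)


(1) = gcd((m - 7*v)*(m - 3*v), (m - 7*v)*(m + 2*v)) = -m + 7*v
(2) = r - 7
(3) = gcd((q - 4*v)^2*(q - v), (q - 4*v)*(q - 2*v)) = q - 4*v
(4) = gcd(p*(p - 6)*(p + 1), p*(p - 3)*(p + 1)) = p^2 + p
(5) = x - 1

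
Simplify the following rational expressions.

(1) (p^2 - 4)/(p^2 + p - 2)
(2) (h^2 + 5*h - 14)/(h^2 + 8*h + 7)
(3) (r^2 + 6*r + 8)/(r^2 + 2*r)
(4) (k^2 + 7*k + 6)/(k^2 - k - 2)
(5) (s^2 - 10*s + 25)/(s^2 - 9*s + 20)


(1) = (p - 2)/(p - 1)
(2) = (h - 2)/(h + 1)
(3) = (r + 4)/r
(4) = (k + 6)/(k - 2)
(5) = (s - 5)/(s - 4)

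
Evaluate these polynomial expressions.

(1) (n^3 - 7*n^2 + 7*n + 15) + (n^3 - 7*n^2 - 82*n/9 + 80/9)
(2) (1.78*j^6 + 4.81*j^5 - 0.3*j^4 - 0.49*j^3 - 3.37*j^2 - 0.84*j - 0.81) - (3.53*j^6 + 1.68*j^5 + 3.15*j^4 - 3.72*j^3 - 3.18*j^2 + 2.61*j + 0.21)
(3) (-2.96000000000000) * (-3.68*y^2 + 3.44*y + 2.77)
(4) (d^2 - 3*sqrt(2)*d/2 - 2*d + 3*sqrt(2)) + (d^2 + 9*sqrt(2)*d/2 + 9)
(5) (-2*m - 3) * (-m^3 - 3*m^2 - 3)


(1) = 2*n^3 - 14*n^2 - 19*n/9 + 215/9
(2) = -1.75*j^6 + 3.13*j^5 - 3.45*j^4 + 3.23*j^3 - 0.19*j^2 - 3.45*j - 1.02
(3) = 10.8928*y^2 - 10.1824*y - 8.1992
(4) = 2*d^2 - 2*d + 3*sqrt(2)*d + 3*sqrt(2) + 9
(5) = 2*m^4 + 9*m^3 + 9*m^2 + 6*m + 9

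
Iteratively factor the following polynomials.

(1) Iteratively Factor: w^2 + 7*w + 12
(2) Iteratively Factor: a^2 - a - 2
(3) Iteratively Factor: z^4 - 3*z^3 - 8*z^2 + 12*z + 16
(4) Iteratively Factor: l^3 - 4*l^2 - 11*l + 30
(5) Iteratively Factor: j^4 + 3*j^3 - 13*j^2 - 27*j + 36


(1) = (w + 3)*(w + 4)
(2) = (a + 1)*(a - 2)
(3) = (z + 1)*(z^3 - 4*z^2 - 4*z + 16) = (z - 4)*(z + 1)*(z^2 - 4) = (z - 4)*(z - 2)*(z + 1)*(z + 2)
(4) = (l - 5)*(l^2 + l - 6) = (l - 5)*(l + 3)*(l - 2)
(5) = (j - 3)*(j^3 + 6*j^2 + 5*j - 12) = (j - 3)*(j + 3)*(j^2 + 3*j - 4) = (j - 3)*(j - 1)*(j + 3)*(j + 4)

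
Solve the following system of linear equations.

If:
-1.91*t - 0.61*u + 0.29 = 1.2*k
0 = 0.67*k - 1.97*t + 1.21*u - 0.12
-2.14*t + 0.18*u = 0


Then:
k = 0.29
t = -0.01
u = -0.07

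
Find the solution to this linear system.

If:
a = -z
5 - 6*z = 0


Then:
a = -5/6
z = 5/6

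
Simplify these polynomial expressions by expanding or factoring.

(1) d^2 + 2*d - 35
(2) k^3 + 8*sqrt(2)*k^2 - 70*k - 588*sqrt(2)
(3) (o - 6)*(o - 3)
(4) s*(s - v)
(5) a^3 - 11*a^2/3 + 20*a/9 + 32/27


(1) = (d - 5)*(d + 7)
(2) = (k - 6*sqrt(2))*(k + 7*sqrt(2))^2
(3) = o^2 - 9*o + 18
(4) = s^2 - s*v
(5) = (a - 8/3)*(a - 4/3)*(a + 1/3)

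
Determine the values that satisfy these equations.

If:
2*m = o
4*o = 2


Then:
m = 1/4
o = 1/2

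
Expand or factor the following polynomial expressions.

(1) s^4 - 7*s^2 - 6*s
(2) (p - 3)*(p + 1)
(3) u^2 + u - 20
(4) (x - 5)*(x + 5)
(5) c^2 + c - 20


(1) = s*(s - 3)*(s + 1)*(s + 2)
(2) = p^2 - 2*p - 3
(3) = (u - 4)*(u + 5)
(4) = x^2 - 25
(5) = (c - 4)*(c + 5)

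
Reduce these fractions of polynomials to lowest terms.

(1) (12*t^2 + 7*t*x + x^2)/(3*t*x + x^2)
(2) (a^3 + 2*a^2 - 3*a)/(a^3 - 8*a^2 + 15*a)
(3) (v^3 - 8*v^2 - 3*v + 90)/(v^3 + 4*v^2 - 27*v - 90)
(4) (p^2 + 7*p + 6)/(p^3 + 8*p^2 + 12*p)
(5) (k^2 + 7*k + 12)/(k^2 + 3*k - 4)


(1) = (4*t + x)/x
(2) = (a^2 + 2*a - 3)/(a^2 - 8*a + 15)
(3) = (v - 6)/(v + 6)
(4) = (p + 1)/(p^2 + 2*p)
(5) = (k + 3)/(k - 1)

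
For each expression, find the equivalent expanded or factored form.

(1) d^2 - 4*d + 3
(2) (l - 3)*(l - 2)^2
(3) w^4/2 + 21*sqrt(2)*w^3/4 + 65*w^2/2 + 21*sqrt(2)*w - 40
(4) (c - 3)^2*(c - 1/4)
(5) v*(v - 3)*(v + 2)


(1) = (d - 3)*(d - 1)
(2) = l^3 - 7*l^2 + 16*l - 12
(3) = (w/2 + sqrt(2))*(w - sqrt(2)/2)*(w + 4*sqrt(2))*(w + 5*sqrt(2))
(4) = c^3 - 25*c^2/4 + 21*c/2 - 9/4
(5) = v^3 - v^2 - 6*v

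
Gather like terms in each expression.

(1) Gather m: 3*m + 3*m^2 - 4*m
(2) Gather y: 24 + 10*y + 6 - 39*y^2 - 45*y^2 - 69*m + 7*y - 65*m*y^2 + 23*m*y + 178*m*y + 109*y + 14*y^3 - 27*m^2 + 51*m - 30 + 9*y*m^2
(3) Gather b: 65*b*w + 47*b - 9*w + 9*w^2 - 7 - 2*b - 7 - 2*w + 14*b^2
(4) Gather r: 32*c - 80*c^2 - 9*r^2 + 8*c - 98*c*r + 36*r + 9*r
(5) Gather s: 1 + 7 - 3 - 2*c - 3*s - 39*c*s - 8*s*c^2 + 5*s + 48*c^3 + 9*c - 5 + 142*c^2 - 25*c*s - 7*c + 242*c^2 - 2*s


(1) = 3*m^2 - m
(2) = -27*m^2 - 18*m + 14*y^3 + y^2*(-65*m - 84) + y*(9*m^2 + 201*m + 126)
(3) = 14*b^2 + b*(65*w + 45) + 9*w^2 - 11*w - 14
(4) = -80*c^2 + 40*c - 9*r^2 + r*(45 - 98*c)
(5) = 48*c^3 + 384*c^2 + s*(-8*c^2 - 64*c)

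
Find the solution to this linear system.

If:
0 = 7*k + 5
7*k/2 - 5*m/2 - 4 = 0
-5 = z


Then:
k = -5/7
m = -13/5
z = -5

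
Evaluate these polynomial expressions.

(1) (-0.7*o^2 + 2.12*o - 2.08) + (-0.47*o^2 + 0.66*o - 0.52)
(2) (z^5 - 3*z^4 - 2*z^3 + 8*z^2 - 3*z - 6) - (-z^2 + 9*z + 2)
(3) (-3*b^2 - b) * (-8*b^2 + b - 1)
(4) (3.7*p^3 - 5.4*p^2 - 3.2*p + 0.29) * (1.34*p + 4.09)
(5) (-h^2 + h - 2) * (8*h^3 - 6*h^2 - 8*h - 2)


(1) = -1.17*o^2 + 2.78*o - 2.6
(2) = z^5 - 3*z^4 - 2*z^3 + 9*z^2 - 12*z - 8
(3) = 24*b^4 + 5*b^3 + 2*b^2 + b
(4) = 4.958*p^4 + 7.897*p^3 - 26.374*p^2 - 12.6994*p + 1.1861
(5) = -8*h^5 + 14*h^4 - 14*h^3 + 6*h^2 + 14*h + 4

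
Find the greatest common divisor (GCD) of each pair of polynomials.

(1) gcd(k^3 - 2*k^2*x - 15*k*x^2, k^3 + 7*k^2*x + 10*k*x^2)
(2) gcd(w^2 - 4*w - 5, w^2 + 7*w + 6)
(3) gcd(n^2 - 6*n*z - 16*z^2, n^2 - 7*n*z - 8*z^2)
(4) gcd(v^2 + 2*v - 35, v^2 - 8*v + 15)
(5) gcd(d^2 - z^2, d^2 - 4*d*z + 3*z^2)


(1) = gcd(k*(k - 5*x)*(k + 3*x), k*(k + 2*x)*(k + 5*x)) = k
(2) = gcd((w - 5)*(w + 1), (w + 1)*(w + 6)) = w + 1
(3) = gcd((n - 8*z)*(n + 2*z), (n - 8*z)*(n + z)) = -n + 8*z
(4) = gcd((v - 5)*(v + 7), (v - 5)*(v - 3)) = v - 5
(5) = gcd((d - z)*(d + z), (d - 3*z)*(d - z)) = -d + z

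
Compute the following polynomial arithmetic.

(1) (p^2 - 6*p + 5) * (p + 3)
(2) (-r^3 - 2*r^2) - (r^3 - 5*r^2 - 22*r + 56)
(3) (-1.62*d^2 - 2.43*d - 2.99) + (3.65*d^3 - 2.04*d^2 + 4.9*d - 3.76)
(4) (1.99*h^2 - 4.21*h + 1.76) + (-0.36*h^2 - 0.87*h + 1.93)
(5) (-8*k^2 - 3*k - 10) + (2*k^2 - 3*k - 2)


(1) = p^3 - 3*p^2 - 13*p + 15
(2) = -2*r^3 + 3*r^2 + 22*r - 56
(3) = 3.65*d^3 - 3.66*d^2 + 2.47*d - 6.75
(4) = 1.63*h^2 - 5.08*h + 3.69
(5) = -6*k^2 - 6*k - 12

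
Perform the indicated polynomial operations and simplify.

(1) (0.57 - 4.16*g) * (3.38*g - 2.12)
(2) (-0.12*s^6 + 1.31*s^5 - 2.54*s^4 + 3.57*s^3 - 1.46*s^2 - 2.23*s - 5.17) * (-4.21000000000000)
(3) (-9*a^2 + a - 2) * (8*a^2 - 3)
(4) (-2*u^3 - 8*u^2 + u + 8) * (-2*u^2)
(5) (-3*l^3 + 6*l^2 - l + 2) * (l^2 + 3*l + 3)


(1) = -14.0608*g^2 + 10.7458*g - 1.2084
(2) = 0.5052*s^6 - 5.5151*s^5 + 10.6934*s^4 - 15.0297*s^3 + 6.1466*s^2 + 9.3883*s + 21.7657
(3) = -72*a^4 + 8*a^3 + 11*a^2 - 3*a + 6
(4) = 4*u^5 + 16*u^4 - 2*u^3 - 16*u^2
(5) = -3*l^5 - 3*l^4 + 8*l^3 + 17*l^2 + 3*l + 6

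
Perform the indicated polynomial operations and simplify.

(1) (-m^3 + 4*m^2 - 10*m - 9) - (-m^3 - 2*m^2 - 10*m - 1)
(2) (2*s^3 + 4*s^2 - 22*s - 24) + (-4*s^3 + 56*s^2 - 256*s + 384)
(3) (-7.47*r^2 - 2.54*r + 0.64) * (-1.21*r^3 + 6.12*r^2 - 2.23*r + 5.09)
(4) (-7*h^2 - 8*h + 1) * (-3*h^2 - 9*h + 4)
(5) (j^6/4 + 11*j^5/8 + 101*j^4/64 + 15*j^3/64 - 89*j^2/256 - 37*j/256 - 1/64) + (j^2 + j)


(1) = 6*m^2 - 8
(2) = -2*s^3 + 60*s^2 - 278*s + 360
(3) = 9.0387*r^5 - 42.643*r^4 + 0.3389*r^3 - 28.4413*r^2 - 14.3558*r + 3.2576
(4) = 21*h^4 + 87*h^3 + 41*h^2 - 41*h + 4
(5) = j^6/4 + 11*j^5/8 + 101*j^4/64 + 15*j^3/64 + 167*j^2/256 + 219*j/256 - 1/64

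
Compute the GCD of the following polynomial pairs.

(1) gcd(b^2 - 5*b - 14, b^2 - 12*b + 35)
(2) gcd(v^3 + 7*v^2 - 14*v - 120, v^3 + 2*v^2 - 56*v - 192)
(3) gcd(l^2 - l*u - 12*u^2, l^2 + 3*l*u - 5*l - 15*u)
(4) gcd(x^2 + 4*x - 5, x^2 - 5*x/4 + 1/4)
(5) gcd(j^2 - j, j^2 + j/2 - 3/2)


(1) = gcd((b - 7)*(b + 2), (b - 7)*(b - 5)) = b - 7
(2) = v + 6
(3) = gcd((l - 4*u)*(l + 3*u), (l - 5)*(l + 3*u)) = l + 3*u
(4) = gcd((x - 1)*(x + 5), (x - 1)*(x - 1/4)) = x - 1
(5) = gcd(j*(j - 1), (j - 1)*(j + 3/2)) = j - 1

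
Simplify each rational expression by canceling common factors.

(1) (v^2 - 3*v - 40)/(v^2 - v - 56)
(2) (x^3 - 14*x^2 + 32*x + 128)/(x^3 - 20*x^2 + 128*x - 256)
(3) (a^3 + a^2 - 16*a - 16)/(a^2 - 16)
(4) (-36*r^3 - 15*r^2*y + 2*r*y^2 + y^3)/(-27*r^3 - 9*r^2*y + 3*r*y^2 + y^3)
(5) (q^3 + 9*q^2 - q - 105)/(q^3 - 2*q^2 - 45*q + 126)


(1) = (v + 5)/(v + 7)
(2) = (x + 2)/(x - 4)
(3) = a + 1
(4) = (-4*r + y)/(-3*r + y)
(5) = (q + 5)/(q - 6)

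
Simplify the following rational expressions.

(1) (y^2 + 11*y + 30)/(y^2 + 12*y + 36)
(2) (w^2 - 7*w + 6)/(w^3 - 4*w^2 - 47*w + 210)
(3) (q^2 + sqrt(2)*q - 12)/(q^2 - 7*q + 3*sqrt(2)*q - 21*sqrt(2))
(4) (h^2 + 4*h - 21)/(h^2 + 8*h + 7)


(1) = (y + 5)/(y + 6)
(2) = (w - 1)/(w^2 + 2*w - 35)
(3) = (q - 2*sqrt(2))/(q - 7)
(4) = (h - 3)/(h + 1)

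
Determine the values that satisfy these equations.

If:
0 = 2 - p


Then:
p = 2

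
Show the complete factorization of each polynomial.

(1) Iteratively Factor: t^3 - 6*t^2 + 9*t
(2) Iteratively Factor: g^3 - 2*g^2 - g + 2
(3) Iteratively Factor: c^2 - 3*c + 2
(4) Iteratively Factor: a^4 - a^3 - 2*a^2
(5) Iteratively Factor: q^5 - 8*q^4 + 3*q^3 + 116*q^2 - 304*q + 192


(1) = (t - 3)*(t^2 - 3*t) = (t - 3)^2*(t)
(2) = (g - 2)*(g^2 - 1) = (g - 2)*(g - 1)*(g + 1)
(3) = (c - 1)*(c - 2)
(4) = (a - 2)*(a^3 + a^2) = a*(a - 2)*(a^2 + a) = a*(a - 2)*(a + 1)*(a)
(5) = (q + 4)*(q^4 - 12*q^3 + 51*q^2 - 88*q + 48) = (q - 4)*(q + 4)*(q^3 - 8*q^2 + 19*q - 12) = (q - 4)*(q - 3)*(q + 4)*(q^2 - 5*q + 4) = (q - 4)^2*(q - 3)*(q + 4)*(q - 1)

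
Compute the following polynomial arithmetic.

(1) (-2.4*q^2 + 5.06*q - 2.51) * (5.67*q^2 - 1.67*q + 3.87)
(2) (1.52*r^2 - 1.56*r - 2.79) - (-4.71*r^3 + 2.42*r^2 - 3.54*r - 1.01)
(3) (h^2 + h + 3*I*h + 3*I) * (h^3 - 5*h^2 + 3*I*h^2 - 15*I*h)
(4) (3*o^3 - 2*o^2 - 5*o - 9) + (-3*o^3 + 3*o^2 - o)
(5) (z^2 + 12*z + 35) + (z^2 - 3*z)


(1) = -13.608*q^4 + 32.6982*q^3 - 31.9699*q^2 + 23.7739*q - 9.7137
(2) = 4.71*r^3 - 0.9*r^2 + 1.98*r - 1.78
(3) = h^5 - 4*h^4 + 6*I*h^4 - 14*h^3 - 24*I*h^3 + 36*h^2 - 30*I*h^2 + 45*h
(4) = o^2 - 6*o - 9
(5) = 2*z^2 + 9*z + 35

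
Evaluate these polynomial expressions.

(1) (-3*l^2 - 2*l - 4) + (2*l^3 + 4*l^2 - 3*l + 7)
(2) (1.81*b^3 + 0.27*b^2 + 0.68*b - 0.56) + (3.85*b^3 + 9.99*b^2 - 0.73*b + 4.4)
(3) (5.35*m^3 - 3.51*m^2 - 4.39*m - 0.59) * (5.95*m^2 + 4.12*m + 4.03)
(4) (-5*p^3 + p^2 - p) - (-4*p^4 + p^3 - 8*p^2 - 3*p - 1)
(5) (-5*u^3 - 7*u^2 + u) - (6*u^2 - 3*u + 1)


(1) = 2*l^3 + l^2 - 5*l + 3
(2) = 5.66*b^3 + 10.26*b^2 - 0.05*b + 3.84
(3) = 31.8325*m^5 + 1.1575*m^4 - 19.0212*m^3 - 35.7426*m^2 - 20.1225*m - 2.3777
(4) = 4*p^4 - 6*p^3 + 9*p^2 + 2*p + 1
(5) = -5*u^3 - 13*u^2 + 4*u - 1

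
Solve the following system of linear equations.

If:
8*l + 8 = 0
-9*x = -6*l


Then:
l = -1
x = -2/3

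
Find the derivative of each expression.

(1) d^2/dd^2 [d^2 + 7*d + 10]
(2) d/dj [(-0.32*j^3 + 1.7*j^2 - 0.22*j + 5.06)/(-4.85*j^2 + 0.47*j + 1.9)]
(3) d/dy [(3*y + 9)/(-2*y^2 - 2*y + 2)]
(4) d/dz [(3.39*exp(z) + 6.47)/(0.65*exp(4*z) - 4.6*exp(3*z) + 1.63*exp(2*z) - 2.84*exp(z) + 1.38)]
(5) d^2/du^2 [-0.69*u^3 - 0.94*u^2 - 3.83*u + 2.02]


(1) = 2
(2) = (1.552*j^4 - 0.3008*j^3 - 2.092*j^2 + 55.542*j - 2.7962)/(23.5225*j^4 - 4.559*j^3 - 18.2091*j^2 + 1.786*j + 3.61)
(3) = 3*(-y^2 - y + (y + 3)*(2*y + 1) + 1)/(2*(y^2 + y - 1)^2)
(4) = (-6.6105*exp(4*z) + 14.366*exp(3*z) + 83.7603*exp(2*z) - 21.0922*exp(z) + 23.053)*exp(z)/(0.4225*exp(8*z) - 5.98*exp(7*z) + 23.279*exp(6*z) - 18.688*exp(5*z) + 30.5789*exp(4*z) - 21.9544*exp(3*z) + 12.5644*exp(2*z) - 7.8384*exp(z) + 1.9044)
(5) = -4.14*u - 1.88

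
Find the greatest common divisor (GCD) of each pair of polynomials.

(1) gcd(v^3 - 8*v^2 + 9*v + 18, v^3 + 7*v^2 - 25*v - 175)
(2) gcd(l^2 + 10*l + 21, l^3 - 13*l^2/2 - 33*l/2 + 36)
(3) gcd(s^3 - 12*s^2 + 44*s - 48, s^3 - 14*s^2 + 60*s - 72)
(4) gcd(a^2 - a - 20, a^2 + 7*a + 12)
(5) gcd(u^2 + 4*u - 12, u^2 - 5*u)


(1) = gcd((v - 6)*(v - 3)*(v + 1), (v - 5)*(v + 5)*(v + 7)) = 1
(2) = gcd((l + 3)*(l + 7), (l - 8)*(l - 3/2)*(l + 3)) = l + 3
(3) = s^2 - 8*s + 12
(4) = gcd((a - 5)*(a + 4), (a + 3)*(a + 4)) = a + 4
(5) = gcd((u - 2)*(u + 6), u*(u - 5)) = 1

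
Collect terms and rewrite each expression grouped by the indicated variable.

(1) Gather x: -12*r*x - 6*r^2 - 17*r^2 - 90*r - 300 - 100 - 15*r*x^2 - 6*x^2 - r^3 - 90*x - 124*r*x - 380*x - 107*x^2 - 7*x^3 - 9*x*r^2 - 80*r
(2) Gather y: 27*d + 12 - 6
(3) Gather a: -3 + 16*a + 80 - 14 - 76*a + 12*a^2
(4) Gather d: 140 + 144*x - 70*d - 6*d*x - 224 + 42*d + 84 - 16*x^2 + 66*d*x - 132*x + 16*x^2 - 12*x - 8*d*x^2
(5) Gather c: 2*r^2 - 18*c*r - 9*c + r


(1) = -r^3 - 23*r^2 - 170*r - 7*x^3 + x^2*(-15*r - 113) + x*(-9*r^2 - 136*r - 470) - 400
(2) = 27*d + 6
(3) = 12*a^2 - 60*a + 63
(4) = d*(-8*x^2 + 60*x - 28)
(5) = c*(-18*r - 9) + 2*r^2 + r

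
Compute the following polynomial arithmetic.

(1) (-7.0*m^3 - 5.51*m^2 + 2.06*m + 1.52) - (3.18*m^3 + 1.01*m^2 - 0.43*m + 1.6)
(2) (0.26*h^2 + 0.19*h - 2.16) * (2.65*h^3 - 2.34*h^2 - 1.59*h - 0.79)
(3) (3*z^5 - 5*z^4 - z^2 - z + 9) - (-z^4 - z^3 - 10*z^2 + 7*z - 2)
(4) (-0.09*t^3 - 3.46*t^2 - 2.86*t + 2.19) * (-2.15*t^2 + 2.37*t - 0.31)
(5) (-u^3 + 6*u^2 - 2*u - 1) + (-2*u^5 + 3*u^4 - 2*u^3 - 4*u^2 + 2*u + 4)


(1) = -10.18*m^3 - 6.52*m^2 + 2.49*m - 0.08
(2) = 0.689*h^5 - 0.1049*h^4 - 6.582*h^3 + 4.5469*h^2 + 3.2843*h + 1.7064
(3) = 3*z^5 - 4*z^4 + z^3 + 9*z^2 - 8*z + 11
(4) = 0.1935*t^5 + 7.2257*t^4 - 2.0233*t^3 - 10.4141*t^2 + 6.0769*t - 0.6789
(5) = -2*u^5 + 3*u^4 - 3*u^3 + 2*u^2 + 3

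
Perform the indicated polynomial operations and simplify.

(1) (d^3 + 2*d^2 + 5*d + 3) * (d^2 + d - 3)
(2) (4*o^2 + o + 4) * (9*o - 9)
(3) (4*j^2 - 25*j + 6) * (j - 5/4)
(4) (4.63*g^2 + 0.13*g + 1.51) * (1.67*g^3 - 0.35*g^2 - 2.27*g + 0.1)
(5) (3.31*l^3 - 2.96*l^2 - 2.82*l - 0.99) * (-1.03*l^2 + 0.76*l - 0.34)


(1) = d^5 + 3*d^4 + 4*d^3 + 2*d^2 - 12*d - 9
(2) = 36*o^3 - 27*o^2 + 27*o - 36
(3) = 4*j^3 - 30*j^2 + 149*j/4 - 15/2
(4) = 7.7321*g^5 - 1.4034*g^4 - 8.0339*g^3 - 0.3606*g^2 - 3.4147*g + 0.151
(5) = -3.4093*l^5 + 5.5644*l^4 - 0.4704*l^3 - 0.1171*l^2 + 0.2064*l + 0.3366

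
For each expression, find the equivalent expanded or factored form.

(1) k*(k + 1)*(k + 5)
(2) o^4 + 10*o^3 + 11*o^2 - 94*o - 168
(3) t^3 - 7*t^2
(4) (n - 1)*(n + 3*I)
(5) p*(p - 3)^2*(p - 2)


(1) = k^3 + 6*k^2 + 5*k
(2) = (o - 3)*(o + 2)*(o + 4)*(o + 7)
(3) = t^2*(t - 7)
(4) = n^2 - n + 3*I*n - 3*I
(5) = p^4 - 8*p^3 + 21*p^2 - 18*p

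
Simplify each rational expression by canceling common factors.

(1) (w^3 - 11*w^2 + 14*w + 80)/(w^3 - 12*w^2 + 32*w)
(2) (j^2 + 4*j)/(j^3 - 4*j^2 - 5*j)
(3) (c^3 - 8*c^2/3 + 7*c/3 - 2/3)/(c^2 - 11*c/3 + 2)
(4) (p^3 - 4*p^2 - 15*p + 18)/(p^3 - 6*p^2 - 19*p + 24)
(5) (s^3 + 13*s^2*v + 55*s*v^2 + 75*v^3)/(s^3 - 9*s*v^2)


(1) = (w^2 - 3*w - 10)/(w^2 - 4*w)
(2) = (j + 4)/(j^2 - 4*j - 5)
(3) = (c^2 - 2*c + 1)/(c - 3)
(4) = (p - 6)/(p - 8)
(5) = (s^2 + 10*s*v + 25*v^2)/(s^2 - 3*s*v)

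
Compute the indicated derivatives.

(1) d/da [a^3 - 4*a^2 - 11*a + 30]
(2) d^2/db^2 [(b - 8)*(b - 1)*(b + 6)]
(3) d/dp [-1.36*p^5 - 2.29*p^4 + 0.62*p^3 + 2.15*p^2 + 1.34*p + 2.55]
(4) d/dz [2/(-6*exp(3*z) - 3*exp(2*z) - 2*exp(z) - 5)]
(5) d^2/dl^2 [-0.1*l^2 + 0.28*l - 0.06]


(1) = 3*a^2 - 8*a - 11
(2) = 6*b - 6
(3) = -6.8*p^4 - 9.16*p^3 + 1.86*p^2 + 4.3*p + 1.34
(4) = (36*exp(2*z) + 12*exp(z) + 4)*exp(z)/(6*exp(3*z) + 3*exp(2*z) + 2*exp(z) + 5)^2
(5) = -0.200000000000000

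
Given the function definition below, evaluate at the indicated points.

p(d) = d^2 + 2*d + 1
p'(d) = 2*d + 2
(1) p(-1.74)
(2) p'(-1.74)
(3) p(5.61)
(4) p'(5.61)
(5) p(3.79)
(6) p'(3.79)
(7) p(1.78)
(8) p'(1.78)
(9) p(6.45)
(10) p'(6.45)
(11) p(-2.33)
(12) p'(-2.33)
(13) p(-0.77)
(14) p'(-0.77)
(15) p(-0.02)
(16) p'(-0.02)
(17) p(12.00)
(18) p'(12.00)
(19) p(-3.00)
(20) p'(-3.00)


(1) = 0.55
(2) = -1.48
(3) = 43.69
(4) = 13.22
(5) = 22.94
(6) = 9.58
(7) = 7.73
(8) = 5.56
(9) = 55.50
(10) = 14.90
(11) = 1.77
(12) = -2.66
(13) = 0.05
(14) = 0.46
(15) = 0.96
(16) = 1.96
(17) = 169.00
(18) = 26.00
(19) = 4.00
(20) = -4.00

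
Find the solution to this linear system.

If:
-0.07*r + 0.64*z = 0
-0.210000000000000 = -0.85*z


Then:
r = 2.26
z = 0.25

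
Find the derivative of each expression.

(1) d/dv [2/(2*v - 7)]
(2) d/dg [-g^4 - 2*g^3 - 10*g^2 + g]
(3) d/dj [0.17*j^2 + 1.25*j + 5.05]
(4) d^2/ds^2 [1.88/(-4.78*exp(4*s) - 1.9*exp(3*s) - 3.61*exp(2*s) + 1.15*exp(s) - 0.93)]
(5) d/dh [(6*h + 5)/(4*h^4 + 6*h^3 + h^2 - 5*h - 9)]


(1) = -4/(2*v - 7)^2
(2) = -4*g^3 - 6*g^2 - 20*g + 1
(3) = 0.34*j + 1.25
(4) = (-1.88*(19.12*exp(3*s) + 5.7*exp(2*s) + 7.22*exp(s) - 1.15)*(38.24*exp(3*s) + 11.4*exp(2*s) + 14.44*exp(s) - 2.3)*exp(s) + (143.7824*exp(3*s) + 32.148*exp(2*s) + 27.1472*exp(s) - 2.162)*(4.78*exp(4*s) + 1.9*exp(3*s) + 3.61*exp(2*s) - 1.15*exp(s) + 0.93))*exp(s)/(4.78*exp(4*s) + 1.9*exp(3*s) + 3.61*exp(2*s) - 1.15*exp(s) + 0.93)^3
(5) = (24*h^4 + 36*h^3 + 6*h^2 - 30*h - (6*h + 5)*(16*h^3 + 18*h^2 + 2*h - 5) - 54)/(4*h^4 + 6*h^3 + h^2 - 5*h - 9)^2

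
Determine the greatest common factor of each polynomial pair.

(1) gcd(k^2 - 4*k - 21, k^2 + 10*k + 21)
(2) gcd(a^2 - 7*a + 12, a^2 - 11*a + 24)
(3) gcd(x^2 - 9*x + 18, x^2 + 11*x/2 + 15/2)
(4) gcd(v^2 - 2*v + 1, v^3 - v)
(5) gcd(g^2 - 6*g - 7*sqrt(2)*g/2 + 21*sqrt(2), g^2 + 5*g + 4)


(1) = gcd((k - 7)*(k + 3), (k + 3)*(k + 7)) = k + 3
(2) = gcd((a - 4)*(a - 3), (a - 8)*(a - 3)) = a - 3
(3) = gcd((x - 6)*(x - 3), (x + 5/2)*(x + 3)) = 1
(4) = gcd((v - 1)^2, v*(v - 1)*(v + 1)) = v - 1
(5) = 1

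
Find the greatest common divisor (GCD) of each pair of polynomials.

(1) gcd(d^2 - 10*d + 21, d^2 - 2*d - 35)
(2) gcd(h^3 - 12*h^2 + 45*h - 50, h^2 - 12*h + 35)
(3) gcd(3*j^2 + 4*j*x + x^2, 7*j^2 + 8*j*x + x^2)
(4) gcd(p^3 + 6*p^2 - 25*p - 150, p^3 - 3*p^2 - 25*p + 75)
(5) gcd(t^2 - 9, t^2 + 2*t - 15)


(1) = gcd((d - 7)*(d - 3), (d - 7)*(d + 5)) = d - 7
(2) = gcd((h - 5)^2*(h - 2), (h - 7)*(h - 5)) = h - 5
(3) = j + x
(4) = gcd((p - 5)*(p + 5)*(p + 6), (p - 5)*(p - 3)*(p + 5)) = p^2 - 25
(5) = gcd((t - 3)*(t + 3), (t - 3)*(t + 5)) = t - 3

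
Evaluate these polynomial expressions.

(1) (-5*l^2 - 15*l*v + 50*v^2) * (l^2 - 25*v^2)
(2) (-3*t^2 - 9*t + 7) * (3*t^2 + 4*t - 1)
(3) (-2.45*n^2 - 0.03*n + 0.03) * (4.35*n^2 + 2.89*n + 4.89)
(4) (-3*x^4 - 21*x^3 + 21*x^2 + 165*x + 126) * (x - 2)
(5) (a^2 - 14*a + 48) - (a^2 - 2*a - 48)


(1) = -5*l^4 - 15*l^3*v + 175*l^2*v^2 + 375*l*v^3 - 1250*v^4
(2) = -9*t^4 - 39*t^3 - 12*t^2 + 37*t - 7
(3) = -10.6575*n^4 - 7.211*n^3 - 11.9367*n^2 - 0.06*n + 0.1467
(4) = -3*x^5 - 15*x^4 + 63*x^3 + 123*x^2 - 204*x - 252
(5) = 96 - 12*a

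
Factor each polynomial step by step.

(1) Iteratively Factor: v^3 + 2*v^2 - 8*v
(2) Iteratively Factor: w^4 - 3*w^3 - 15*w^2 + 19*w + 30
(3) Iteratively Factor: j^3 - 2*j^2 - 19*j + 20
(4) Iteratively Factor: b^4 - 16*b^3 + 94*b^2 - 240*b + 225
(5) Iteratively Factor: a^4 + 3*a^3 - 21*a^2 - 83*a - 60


(1) = (v)*(v^2 + 2*v - 8) = v*(v - 2)*(v + 4)
(2) = (w - 2)*(w^3 - w^2 - 17*w - 15) = (w - 2)*(w + 1)*(w^2 - 2*w - 15) = (w - 5)*(w - 2)*(w + 1)*(w + 3)
(3) = (j - 1)*(j^2 - j - 20) = (j - 5)*(j - 1)*(j + 4)
(4) = (b - 3)*(b^3 - 13*b^2 + 55*b - 75) = (b - 5)*(b - 3)*(b^2 - 8*b + 15) = (b - 5)*(b - 3)^2*(b - 5)
(5) = (a + 4)*(a^3 - a^2 - 17*a - 15) = (a + 1)*(a + 4)*(a^2 - 2*a - 15) = (a + 1)*(a + 3)*(a + 4)*(a - 5)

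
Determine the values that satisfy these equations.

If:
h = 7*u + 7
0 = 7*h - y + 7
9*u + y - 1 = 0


Then:
h = 21/58
u = -55/58
y = 553/58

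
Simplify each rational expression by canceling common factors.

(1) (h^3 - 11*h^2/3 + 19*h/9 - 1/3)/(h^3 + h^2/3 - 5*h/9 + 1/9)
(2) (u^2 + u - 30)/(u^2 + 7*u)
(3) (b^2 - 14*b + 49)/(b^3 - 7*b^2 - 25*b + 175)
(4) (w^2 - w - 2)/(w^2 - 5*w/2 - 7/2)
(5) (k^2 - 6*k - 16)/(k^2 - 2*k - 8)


(1) = (h - 3)/(h + 1)
(2) = (u^2 + u - 30)/(u^2 + 7*u)
(3) = (b - 7)/(b^2 - 25)
(4) = (2*w - 4)/(2*w - 7)
(5) = (k - 8)/(k - 4)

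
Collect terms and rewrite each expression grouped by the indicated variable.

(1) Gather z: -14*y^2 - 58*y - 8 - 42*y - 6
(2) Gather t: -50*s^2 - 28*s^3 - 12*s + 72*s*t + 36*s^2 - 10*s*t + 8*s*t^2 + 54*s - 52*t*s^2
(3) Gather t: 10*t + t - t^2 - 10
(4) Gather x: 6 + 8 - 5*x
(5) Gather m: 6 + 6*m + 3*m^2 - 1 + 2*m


(1) = -14*y^2 - 100*y - 14
(2) = -28*s^3 - 14*s^2 + 8*s*t^2 + 42*s + t*(-52*s^2 + 62*s)
(3) = -t^2 + 11*t - 10
(4) = 14 - 5*x
(5) = 3*m^2 + 8*m + 5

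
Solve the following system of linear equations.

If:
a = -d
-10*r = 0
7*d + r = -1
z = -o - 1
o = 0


Then:
a = 1/7
d = -1/7
o = 0
r = 0
z = -1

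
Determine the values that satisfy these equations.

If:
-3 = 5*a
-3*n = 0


Then:
a = -3/5
n = 0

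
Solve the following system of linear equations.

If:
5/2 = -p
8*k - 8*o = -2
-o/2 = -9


Then:
k = 71/4
o = 18
p = -5/2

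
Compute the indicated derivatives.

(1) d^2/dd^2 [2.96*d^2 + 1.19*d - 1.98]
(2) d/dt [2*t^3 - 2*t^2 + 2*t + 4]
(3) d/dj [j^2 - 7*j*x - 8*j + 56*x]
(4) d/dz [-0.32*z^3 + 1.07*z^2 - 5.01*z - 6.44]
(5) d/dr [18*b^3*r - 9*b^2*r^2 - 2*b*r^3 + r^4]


(1) = 5.92000000000000
(2) = 6*t^2 - 4*t + 2
(3) = 2*j - 7*x - 8
(4) = -0.96*z^2 + 2.14*z - 5.01
(5) = 18*b^3 - 18*b^2*r - 6*b*r^2 + 4*r^3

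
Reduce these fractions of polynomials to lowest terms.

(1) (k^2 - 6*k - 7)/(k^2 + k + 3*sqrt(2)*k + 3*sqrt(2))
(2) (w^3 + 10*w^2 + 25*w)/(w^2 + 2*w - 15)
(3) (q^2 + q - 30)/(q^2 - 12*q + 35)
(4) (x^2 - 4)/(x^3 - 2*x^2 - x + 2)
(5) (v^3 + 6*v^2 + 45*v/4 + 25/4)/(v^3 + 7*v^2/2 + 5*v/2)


(1) = (k - 7)/(k + 3*sqrt(2))
(2) = (w^2 + 5*w)/(w - 3)
(3) = (q + 6)/(q - 7)
(4) = (x + 2)/(x^2 - 1)
(5) = (2*v + 5)/(2*v)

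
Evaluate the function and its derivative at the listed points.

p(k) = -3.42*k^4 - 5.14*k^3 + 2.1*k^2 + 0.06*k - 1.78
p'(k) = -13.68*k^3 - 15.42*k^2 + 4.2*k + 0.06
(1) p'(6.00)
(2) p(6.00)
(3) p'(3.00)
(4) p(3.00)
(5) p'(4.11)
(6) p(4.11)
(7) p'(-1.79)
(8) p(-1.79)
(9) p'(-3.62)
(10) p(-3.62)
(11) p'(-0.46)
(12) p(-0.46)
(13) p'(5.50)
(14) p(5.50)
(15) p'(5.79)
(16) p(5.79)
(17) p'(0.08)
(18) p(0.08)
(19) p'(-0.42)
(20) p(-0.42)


(1) = -3484.74
(2) = -5468.38
(3) = -495.48
(4) = -398.50
(5) = -1192.91
(6) = -1298.79
(7) = 21.59
(8) = -0.79
(9) = 431.74
(10) = -317.95
(11) = -3.80
(12) = -1.02
(13) = -2719.30
(14) = -3922.61
(15) = -3147.91
(16) = -4772.35
(17) = 0.29
(18) = -1.76
(19) = -3.41
(20) = -1.16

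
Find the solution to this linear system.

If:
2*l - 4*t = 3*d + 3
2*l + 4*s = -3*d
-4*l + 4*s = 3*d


Then:
d = -4*t/5 - 3/5
l = 4*t/5 + 3/5
s = t/5 + 3/20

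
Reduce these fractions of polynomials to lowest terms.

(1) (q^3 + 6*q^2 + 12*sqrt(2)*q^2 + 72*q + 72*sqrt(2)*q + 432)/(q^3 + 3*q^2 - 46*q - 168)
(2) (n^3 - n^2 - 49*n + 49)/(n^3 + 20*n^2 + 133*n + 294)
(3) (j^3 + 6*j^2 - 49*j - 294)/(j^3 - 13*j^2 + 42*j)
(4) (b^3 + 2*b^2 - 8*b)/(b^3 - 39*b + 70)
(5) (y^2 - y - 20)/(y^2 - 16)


(1) = (q^2 + 12*sqrt(2)*q + 72)/(q^2 - 3*q - 28)
(2) = (n^2 - 8*n + 7)/(n^2 + 13*n + 42)
(3) = (j^2 + 13*j + 42)/(j^2 - 6*j)
(4) = (b^2 + 4*b)/(b^2 + 2*b - 35)
(5) = (y - 5)/(y - 4)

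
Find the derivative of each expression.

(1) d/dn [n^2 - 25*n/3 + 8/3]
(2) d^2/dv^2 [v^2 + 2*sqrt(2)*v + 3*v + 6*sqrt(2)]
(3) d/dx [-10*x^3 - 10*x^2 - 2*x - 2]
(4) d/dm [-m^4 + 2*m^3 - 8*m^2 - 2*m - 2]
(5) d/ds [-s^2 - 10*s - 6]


(1) = 2*n - 25/3
(2) = 2
(3) = -30*x^2 - 20*x - 2
(4) = -4*m^3 + 6*m^2 - 16*m - 2
(5) = -2*s - 10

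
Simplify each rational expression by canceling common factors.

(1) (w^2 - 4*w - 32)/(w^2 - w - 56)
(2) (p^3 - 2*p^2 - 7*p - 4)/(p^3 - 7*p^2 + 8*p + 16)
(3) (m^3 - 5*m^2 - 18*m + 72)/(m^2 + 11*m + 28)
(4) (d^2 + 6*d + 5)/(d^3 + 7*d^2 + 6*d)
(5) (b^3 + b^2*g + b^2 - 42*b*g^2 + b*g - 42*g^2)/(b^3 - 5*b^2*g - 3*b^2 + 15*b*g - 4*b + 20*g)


(1) = (w + 4)/(w + 7)
(2) = (p + 1)/(p - 4)
(3) = (m^2 - 9*m + 18)/(m + 7)
(4) = (d + 5)/(d^2 + 6*d)
(5) = (b^2 + b*g - 42*g^2)/(b^2 - 5*b*g - 4*b + 20*g)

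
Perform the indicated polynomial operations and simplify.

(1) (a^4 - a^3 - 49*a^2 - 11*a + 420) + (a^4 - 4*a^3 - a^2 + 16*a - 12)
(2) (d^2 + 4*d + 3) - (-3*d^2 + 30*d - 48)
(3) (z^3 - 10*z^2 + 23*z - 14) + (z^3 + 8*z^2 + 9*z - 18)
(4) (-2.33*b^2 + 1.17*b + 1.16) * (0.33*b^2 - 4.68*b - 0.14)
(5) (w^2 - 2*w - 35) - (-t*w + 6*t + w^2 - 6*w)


(1) = 2*a^4 - 5*a^3 - 50*a^2 + 5*a + 408
(2) = 4*d^2 - 26*d + 51
(3) = 2*z^3 - 2*z^2 + 32*z - 32
(4) = -0.7689*b^4 + 11.2905*b^3 - 4.7666*b^2 - 5.5926*b - 0.1624
(5) = t*w - 6*t + 4*w - 35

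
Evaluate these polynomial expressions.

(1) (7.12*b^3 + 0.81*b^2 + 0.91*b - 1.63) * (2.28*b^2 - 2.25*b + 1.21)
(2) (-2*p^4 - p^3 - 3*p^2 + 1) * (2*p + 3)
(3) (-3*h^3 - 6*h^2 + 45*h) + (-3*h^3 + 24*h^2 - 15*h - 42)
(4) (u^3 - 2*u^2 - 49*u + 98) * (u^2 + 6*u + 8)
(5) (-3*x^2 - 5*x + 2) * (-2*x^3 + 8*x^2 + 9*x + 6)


(1) = 16.2336*b^5 - 14.1732*b^4 + 8.8675*b^3 - 4.7838*b^2 + 4.7686*b - 1.9723
(2) = -4*p^5 - 8*p^4 - 9*p^3 - 9*p^2 + 2*p + 3
(3) = -6*h^3 + 18*h^2 + 30*h - 42
(4) = u^5 + 4*u^4 - 53*u^3 - 212*u^2 + 196*u + 784
(5) = 6*x^5 - 14*x^4 - 71*x^3 - 47*x^2 - 12*x + 12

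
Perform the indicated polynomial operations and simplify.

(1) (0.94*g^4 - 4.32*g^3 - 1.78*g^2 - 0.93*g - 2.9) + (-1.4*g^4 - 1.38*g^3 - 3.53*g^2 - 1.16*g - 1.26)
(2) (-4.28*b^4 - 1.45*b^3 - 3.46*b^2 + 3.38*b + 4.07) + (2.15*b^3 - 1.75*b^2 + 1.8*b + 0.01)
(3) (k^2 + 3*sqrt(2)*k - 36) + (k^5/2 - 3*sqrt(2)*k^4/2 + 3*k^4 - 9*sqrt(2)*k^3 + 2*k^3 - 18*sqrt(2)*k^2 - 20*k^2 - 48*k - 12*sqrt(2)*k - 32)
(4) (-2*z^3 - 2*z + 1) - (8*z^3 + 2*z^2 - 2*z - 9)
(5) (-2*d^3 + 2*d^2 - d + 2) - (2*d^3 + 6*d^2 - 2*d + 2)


(1) = -0.46*g^4 - 5.7*g^3 - 5.31*g^2 - 2.09*g - 4.16
(2) = -4.28*b^4 + 0.7*b^3 - 5.21*b^2 + 5.18*b + 4.08
(3) = k^5/2 - 3*sqrt(2)*k^4/2 + 3*k^4 - 9*sqrt(2)*k^3 + 2*k^3 - 18*sqrt(2)*k^2 - 19*k^2 - 48*k - 9*sqrt(2)*k - 68
(4) = -10*z^3 - 2*z^2 + 10
(5) = -4*d^3 - 4*d^2 + d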